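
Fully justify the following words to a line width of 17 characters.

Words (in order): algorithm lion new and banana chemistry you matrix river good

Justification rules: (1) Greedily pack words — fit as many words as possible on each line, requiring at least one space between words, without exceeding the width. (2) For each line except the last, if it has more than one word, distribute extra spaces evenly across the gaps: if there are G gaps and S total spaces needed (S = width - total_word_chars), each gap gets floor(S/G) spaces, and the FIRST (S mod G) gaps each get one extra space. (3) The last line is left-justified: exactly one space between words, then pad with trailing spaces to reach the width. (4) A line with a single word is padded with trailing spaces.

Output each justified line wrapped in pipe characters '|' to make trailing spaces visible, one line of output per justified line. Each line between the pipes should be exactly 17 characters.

Answer: |algorithm    lion|
|new   and  banana|
|chemistry     you|
|matrix river good|

Derivation:
Line 1: ['algorithm', 'lion'] (min_width=14, slack=3)
Line 2: ['new', 'and', 'banana'] (min_width=14, slack=3)
Line 3: ['chemistry', 'you'] (min_width=13, slack=4)
Line 4: ['matrix', 'river', 'good'] (min_width=17, slack=0)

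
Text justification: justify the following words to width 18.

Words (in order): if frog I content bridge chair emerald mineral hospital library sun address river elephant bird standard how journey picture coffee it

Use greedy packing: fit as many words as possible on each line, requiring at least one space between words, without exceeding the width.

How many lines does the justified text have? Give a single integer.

Line 1: ['if', 'frog', 'I', 'content'] (min_width=17, slack=1)
Line 2: ['bridge', 'chair'] (min_width=12, slack=6)
Line 3: ['emerald', 'mineral'] (min_width=15, slack=3)
Line 4: ['hospital', 'library'] (min_width=16, slack=2)
Line 5: ['sun', 'address', 'river'] (min_width=17, slack=1)
Line 6: ['elephant', 'bird'] (min_width=13, slack=5)
Line 7: ['standard', 'how'] (min_width=12, slack=6)
Line 8: ['journey', 'picture'] (min_width=15, slack=3)
Line 9: ['coffee', 'it'] (min_width=9, slack=9)
Total lines: 9

Answer: 9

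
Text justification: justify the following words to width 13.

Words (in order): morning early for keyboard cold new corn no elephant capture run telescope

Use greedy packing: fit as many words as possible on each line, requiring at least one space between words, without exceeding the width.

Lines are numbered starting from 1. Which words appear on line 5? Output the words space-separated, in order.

Answer: capture run

Derivation:
Line 1: ['morning', 'early'] (min_width=13, slack=0)
Line 2: ['for', 'keyboard'] (min_width=12, slack=1)
Line 3: ['cold', 'new', 'corn'] (min_width=13, slack=0)
Line 4: ['no', 'elephant'] (min_width=11, slack=2)
Line 5: ['capture', 'run'] (min_width=11, slack=2)
Line 6: ['telescope'] (min_width=9, slack=4)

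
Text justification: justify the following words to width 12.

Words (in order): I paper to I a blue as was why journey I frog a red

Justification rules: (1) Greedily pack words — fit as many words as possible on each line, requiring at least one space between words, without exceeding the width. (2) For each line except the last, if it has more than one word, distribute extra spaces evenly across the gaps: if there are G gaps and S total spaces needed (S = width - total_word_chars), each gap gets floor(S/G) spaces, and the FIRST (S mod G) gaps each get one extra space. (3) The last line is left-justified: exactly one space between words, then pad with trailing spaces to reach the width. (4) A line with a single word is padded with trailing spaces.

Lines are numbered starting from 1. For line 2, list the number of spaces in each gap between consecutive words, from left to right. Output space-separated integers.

Line 1: ['I', 'paper', 'to', 'I'] (min_width=12, slack=0)
Line 2: ['a', 'blue', 'as'] (min_width=9, slack=3)
Line 3: ['was', 'why'] (min_width=7, slack=5)
Line 4: ['journey', 'I'] (min_width=9, slack=3)
Line 5: ['frog', 'a', 'red'] (min_width=10, slack=2)

Answer: 3 2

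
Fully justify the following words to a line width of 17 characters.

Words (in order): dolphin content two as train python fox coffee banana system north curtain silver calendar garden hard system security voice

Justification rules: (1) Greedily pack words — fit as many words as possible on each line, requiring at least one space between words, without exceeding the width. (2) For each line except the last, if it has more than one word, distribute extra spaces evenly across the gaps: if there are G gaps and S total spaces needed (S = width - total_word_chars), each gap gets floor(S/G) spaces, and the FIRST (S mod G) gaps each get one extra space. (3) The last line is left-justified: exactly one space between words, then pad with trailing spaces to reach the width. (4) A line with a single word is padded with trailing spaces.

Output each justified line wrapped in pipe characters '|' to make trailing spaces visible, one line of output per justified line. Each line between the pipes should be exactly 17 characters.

Line 1: ['dolphin', 'content'] (min_width=15, slack=2)
Line 2: ['two', 'as', 'train'] (min_width=12, slack=5)
Line 3: ['python', 'fox', 'coffee'] (min_width=17, slack=0)
Line 4: ['banana', 'system'] (min_width=13, slack=4)
Line 5: ['north', 'curtain'] (min_width=13, slack=4)
Line 6: ['silver', 'calendar'] (min_width=15, slack=2)
Line 7: ['garden', 'hard'] (min_width=11, slack=6)
Line 8: ['system', 'security'] (min_width=15, slack=2)
Line 9: ['voice'] (min_width=5, slack=12)

Answer: |dolphin   content|
|two    as   train|
|python fox coffee|
|banana     system|
|north     curtain|
|silver   calendar|
|garden       hard|
|system   security|
|voice            |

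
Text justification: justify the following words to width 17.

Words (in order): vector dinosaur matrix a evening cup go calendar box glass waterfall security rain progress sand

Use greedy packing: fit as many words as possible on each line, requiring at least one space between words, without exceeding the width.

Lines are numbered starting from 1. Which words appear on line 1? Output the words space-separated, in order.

Answer: vector dinosaur

Derivation:
Line 1: ['vector', 'dinosaur'] (min_width=15, slack=2)
Line 2: ['matrix', 'a', 'evening'] (min_width=16, slack=1)
Line 3: ['cup', 'go', 'calendar'] (min_width=15, slack=2)
Line 4: ['box', 'glass'] (min_width=9, slack=8)
Line 5: ['waterfall'] (min_width=9, slack=8)
Line 6: ['security', 'rain'] (min_width=13, slack=4)
Line 7: ['progress', 'sand'] (min_width=13, slack=4)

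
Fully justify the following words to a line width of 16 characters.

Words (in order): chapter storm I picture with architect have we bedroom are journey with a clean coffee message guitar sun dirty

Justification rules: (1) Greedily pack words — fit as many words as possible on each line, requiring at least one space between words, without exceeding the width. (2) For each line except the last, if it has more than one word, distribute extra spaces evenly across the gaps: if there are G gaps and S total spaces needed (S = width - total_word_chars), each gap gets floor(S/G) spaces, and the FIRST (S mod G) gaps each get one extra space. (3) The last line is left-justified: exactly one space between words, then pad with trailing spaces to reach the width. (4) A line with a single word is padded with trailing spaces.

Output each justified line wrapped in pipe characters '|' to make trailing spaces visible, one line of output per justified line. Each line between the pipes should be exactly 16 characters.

Answer: |chapter  storm I|
|picture     with|
|architect   have|
|we  bedroom  are|
|journey  with  a|
|clean     coffee|
|message   guitar|
|sun dirty       |

Derivation:
Line 1: ['chapter', 'storm', 'I'] (min_width=15, slack=1)
Line 2: ['picture', 'with'] (min_width=12, slack=4)
Line 3: ['architect', 'have'] (min_width=14, slack=2)
Line 4: ['we', 'bedroom', 'are'] (min_width=14, slack=2)
Line 5: ['journey', 'with', 'a'] (min_width=14, slack=2)
Line 6: ['clean', 'coffee'] (min_width=12, slack=4)
Line 7: ['message', 'guitar'] (min_width=14, slack=2)
Line 8: ['sun', 'dirty'] (min_width=9, slack=7)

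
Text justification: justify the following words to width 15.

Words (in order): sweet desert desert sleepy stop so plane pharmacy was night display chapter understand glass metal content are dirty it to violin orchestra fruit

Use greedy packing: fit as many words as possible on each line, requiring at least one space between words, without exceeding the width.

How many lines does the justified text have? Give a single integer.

Line 1: ['sweet', 'desert'] (min_width=12, slack=3)
Line 2: ['desert', 'sleepy'] (min_width=13, slack=2)
Line 3: ['stop', 'so', 'plane'] (min_width=13, slack=2)
Line 4: ['pharmacy', 'was'] (min_width=12, slack=3)
Line 5: ['night', 'display'] (min_width=13, slack=2)
Line 6: ['chapter'] (min_width=7, slack=8)
Line 7: ['understand'] (min_width=10, slack=5)
Line 8: ['glass', 'metal'] (min_width=11, slack=4)
Line 9: ['content', 'are'] (min_width=11, slack=4)
Line 10: ['dirty', 'it', 'to'] (min_width=11, slack=4)
Line 11: ['violin'] (min_width=6, slack=9)
Line 12: ['orchestra', 'fruit'] (min_width=15, slack=0)
Total lines: 12

Answer: 12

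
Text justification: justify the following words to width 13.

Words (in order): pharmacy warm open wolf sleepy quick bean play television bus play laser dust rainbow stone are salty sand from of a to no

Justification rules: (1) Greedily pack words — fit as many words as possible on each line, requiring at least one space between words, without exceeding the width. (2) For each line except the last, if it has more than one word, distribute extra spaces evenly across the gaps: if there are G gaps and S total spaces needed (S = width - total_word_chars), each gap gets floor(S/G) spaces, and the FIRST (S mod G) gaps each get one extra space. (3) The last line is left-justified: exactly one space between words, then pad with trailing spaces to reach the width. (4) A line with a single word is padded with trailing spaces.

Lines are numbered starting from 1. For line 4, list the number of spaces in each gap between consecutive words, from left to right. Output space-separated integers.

Answer: 5

Derivation:
Line 1: ['pharmacy', 'warm'] (min_width=13, slack=0)
Line 2: ['open', 'wolf'] (min_width=9, slack=4)
Line 3: ['sleepy', 'quick'] (min_width=12, slack=1)
Line 4: ['bean', 'play'] (min_width=9, slack=4)
Line 5: ['television'] (min_width=10, slack=3)
Line 6: ['bus', 'play'] (min_width=8, slack=5)
Line 7: ['laser', 'dust'] (min_width=10, slack=3)
Line 8: ['rainbow', 'stone'] (min_width=13, slack=0)
Line 9: ['are', 'salty'] (min_width=9, slack=4)
Line 10: ['sand', 'from', 'of'] (min_width=12, slack=1)
Line 11: ['a', 'to', 'no'] (min_width=7, slack=6)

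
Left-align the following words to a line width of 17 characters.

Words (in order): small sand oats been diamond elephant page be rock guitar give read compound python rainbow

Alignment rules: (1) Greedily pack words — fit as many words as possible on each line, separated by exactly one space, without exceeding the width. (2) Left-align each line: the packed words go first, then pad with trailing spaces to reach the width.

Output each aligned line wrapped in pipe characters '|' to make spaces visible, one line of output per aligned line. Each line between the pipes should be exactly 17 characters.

Answer: |small sand oats  |
|been diamond     |
|elephant page be |
|rock guitar give |
|read compound    |
|python rainbow   |

Derivation:
Line 1: ['small', 'sand', 'oats'] (min_width=15, slack=2)
Line 2: ['been', 'diamond'] (min_width=12, slack=5)
Line 3: ['elephant', 'page', 'be'] (min_width=16, slack=1)
Line 4: ['rock', 'guitar', 'give'] (min_width=16, slack=1)
Line 5: ['read', 'compound'] (min_width=13, slack=4)
Line 6: ['python', 'rainbow'] (min_width=14, slack=3)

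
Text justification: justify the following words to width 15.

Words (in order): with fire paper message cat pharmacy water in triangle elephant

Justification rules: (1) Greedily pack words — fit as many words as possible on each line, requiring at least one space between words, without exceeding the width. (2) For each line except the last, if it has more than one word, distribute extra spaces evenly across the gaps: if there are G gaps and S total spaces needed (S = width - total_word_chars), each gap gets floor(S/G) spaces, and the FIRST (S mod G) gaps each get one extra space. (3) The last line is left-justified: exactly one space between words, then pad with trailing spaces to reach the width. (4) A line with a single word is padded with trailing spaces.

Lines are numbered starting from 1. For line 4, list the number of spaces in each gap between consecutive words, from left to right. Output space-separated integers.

Answer: 5

Derivation:
Line 1: ['with', 'fire', 'paper'] (min_width=15, slack=0)
Line 2: ['message', 'cat'] (min_width=11, slack=4)
Line 3: ['pharmacy', 'water'] (min_width=14, slack=1)
Line 4: ['in', 'triangle'] (min_width=11, slack=4)
Line 5: ['elephant'] (min_width=8, slack=7)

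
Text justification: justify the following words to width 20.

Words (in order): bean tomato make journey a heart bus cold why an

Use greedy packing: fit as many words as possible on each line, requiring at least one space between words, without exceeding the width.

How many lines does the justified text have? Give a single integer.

Answer: 3

Derivation:
Line 1: ['bean', 'tomato', 'make'] (min_width=16, slack=4)
Line 2: ['journey', 'a', 'heart', 'bus'] (min_width=19, slack=1)
Line 3: ['cold', 'why', 'an'] (min_width=11, slack=9)
Total lines: 3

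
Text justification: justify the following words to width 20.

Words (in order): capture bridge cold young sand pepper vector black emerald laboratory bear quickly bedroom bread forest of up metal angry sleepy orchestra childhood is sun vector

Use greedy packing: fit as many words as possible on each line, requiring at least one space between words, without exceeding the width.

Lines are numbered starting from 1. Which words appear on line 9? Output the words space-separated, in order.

Answer: is sun vector

Derivation:
Line 1: ['capture', 'bridge', 'cold'] (min_width=19, slack=1)
Line 2: ['young', 'sand', 'pepper'] (min_width=17, slack=3)
Line 3: ['vector', 'black', 'emerald'] (min_width=20, slack=0)
Line 4: ['laboratory', 'bear'] (min_width=15, slack=5)
Line 5: ['quickly', 'bedroom'] (min_width=15, slack=5)
Line 6: ['bread', 'forest', 'of', 'up'] (min_width=18, slack=2)
Line 7: ['metal', 'angry', 'sleepy'] (min_width=18, slack=2)
Line 8: ['orchestra', 'childhood'] (min_width=19, slack=1)
Line 9: ['is', 'sun', 'vector'] (min_width=13, slack=7)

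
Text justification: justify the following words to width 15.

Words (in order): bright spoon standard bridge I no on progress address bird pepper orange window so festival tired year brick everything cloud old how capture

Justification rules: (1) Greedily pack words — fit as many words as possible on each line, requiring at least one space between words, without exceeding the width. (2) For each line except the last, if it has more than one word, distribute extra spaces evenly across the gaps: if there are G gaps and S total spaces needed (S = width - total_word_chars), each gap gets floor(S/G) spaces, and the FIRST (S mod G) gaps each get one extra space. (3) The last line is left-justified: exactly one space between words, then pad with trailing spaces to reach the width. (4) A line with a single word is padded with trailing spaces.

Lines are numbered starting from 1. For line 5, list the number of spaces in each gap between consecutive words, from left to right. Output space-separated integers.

Answer: 4

Derivation:
Line 1: ['bright', 'spoon'] (min_width=12, slack=3)
Line 2: ['standard', 'bridge'] (min_width=15, slack=0)
Line 3: ['I', 'no', 'on'] (min_width=7, slack=8)
Line 4: ['progress'] (min_width=8, slack=7)
Line 5: ['address', 'bird'] (min_width=12, slack=3)
Line 6: ['pepper', 'orange'] (min_width=13, slack=2)
Line 7: ['window', 'so'] (min_width=9, slack=6)
Line 8: ['festival', 'tired'] (min_width=14, slack=1)
Line 9: ['year', 'brick'] (min_width=10, slack=5)
Line 10: ['everything'] (min_width=10, slack=5)
Line 11: ['cloud', 'old', 'how'] (min_width=13, slack=2)
Line 12: ['capture'] (min_width=7, slack=8)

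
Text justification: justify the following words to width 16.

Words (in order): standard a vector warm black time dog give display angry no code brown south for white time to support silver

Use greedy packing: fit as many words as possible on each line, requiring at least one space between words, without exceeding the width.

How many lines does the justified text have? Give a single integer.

Answer: 8

Derivation:
Line 1: ['standard', 'a'] (min_width=10, slack=6)
Line 2: ['vector', 'warm'] (min_width=11, slack=5)
Line 3: ['black', 'time', 'dog'] (min_width=14, slack=2)
Line 4: ['give', 'display'] (min_width=12, slack=4)
Line 5: ['angry', 'no', 'code'] (min_width=13, slack=3)
Line 6: ['brown', 'south', 'for'] (min_width=15, slack=1)
Line 7: ['white', 'time', 'to'] (min_width=13, slack=3)
Line 8: ['support', 'silver'] (min_width=14, slack=2)
Total lines: 8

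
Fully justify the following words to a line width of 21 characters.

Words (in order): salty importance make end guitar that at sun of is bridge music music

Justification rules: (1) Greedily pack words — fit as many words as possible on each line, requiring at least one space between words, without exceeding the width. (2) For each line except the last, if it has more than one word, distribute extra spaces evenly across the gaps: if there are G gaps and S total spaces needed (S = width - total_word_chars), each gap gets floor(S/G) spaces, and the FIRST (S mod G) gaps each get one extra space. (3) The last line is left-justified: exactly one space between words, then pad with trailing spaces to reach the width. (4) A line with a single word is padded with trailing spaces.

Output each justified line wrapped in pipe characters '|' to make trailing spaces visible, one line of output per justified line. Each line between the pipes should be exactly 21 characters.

Answer: |salty importance make|
|end  guitar  that  at|
|sun   of   is  bridge|
|music music          |

Derivation:
Line 1: ['salty', 'importance', 'make'] (min_width=21, slack=0)
Line 2: ['end', 'guitar', 'that', 'at'] (min_width=18, slack=3)
Line 3: ['sun', 'of', 'is', 'bridge'] (min_width=16, slack=5)
Line 4: ['music', 'music'] (min_width=11, slack=10)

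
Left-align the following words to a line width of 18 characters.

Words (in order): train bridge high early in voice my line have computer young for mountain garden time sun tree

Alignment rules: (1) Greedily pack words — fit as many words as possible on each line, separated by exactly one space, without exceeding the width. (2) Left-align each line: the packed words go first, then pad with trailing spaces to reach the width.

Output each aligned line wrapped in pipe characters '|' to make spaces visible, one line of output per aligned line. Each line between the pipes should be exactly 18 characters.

Answer: |train bridge high |
|early in voice my |
|line have computer|
|young for mountain|
|garden time sun   |
|tree              |

Derivation:
Line 1: ['train', 'bridge', 'high'] (min_width=17, slack=1)
Line 2: ['early', 'in', 'voice', 'my'] (min_width=17, slack=1)
Line 3: ['line', 'have', 'computer'] (min_width=18, slack=0)
Line 4: ['young', 'for', 'mountain'] (min_width=18, slack=0)
Line 5: ['garden', 'time', 'sun'] (min_width=15, slack=3)
Line 6: ['tree'] (min_width=4, slack=14)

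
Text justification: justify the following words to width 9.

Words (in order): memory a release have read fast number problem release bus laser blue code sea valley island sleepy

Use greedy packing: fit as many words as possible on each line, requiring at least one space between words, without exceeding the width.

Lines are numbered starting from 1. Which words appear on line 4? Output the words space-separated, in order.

Answer: fast

Derivation:
Line 1: ['memory', 'a'] (min_width=8, slack=1)
Line 2: ['release'] (min_width=7, slack=2)
Line 3: ['have', 'read'] (min_width=9, slack=0)
Line 4: ['fast'] (min_width=4, slack=5)
Line 5: ['number'] (min_width=6, slack=3)
Line 6: ['problem'] (min_width=7, slack=2)
Line 7: ['release'] (min_width=7, slack=2)
Line 8: ['bus', 'laser'] (min_width=9, slack=0)
Line 9: ['blue', 'code'] (min_width=9, slack=0)
Line 10: ['sea'] (min_width=3, slack=6)
Line 11: ['valley'] (min_width=6, slack=3)
Line 12: ['island'] (min_width=6, slack=3)
Line 13: ['sleepy'] (min_width=6, slack=3)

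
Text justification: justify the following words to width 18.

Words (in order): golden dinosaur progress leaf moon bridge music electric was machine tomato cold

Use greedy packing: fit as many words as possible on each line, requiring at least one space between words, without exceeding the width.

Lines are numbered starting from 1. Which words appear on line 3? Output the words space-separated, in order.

Line 1: ['golden', 'dinosaur'] (min_width=15, slack=3)
Line 2: ['progress', 'leaf', 'moon'] (min_width=18, slack=0)
Line 3: ['bridge', 'music'] (min_width=12, slack=6)
Line 4: ['electric', 'was'] (min_width=12, slack=6)
Line 5: ['machine', 'tomato'] (min_width=14, slack=4)
Line 6: ['cold'] (min_width=4, slack=14)

Answer: bridge music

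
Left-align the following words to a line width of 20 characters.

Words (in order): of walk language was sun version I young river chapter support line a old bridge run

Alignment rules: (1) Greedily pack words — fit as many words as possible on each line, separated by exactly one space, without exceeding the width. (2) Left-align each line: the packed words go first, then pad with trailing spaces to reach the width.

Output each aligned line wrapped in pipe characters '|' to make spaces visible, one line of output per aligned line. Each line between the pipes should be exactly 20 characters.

Answer: |of walk language was|
|sun version I young |
|river chapter       |
|support line a old  |
|bridge run          |

Derivation:
Line 1: ['of', 'walk', 'language', 'was'] (min_width=20, slack=0)
Line 2: ['sun', 'version', 'I', 'young'] (min_width=19, slack=1)
Line 3: ['river', 'chapter'] (min_width=13, slack=7)
Line 4: ['support', 'line', 'a', 'old'] (min_width=18, slack=2)
Line 5: ['bridge', 'run'] (min_width=10, slack=10)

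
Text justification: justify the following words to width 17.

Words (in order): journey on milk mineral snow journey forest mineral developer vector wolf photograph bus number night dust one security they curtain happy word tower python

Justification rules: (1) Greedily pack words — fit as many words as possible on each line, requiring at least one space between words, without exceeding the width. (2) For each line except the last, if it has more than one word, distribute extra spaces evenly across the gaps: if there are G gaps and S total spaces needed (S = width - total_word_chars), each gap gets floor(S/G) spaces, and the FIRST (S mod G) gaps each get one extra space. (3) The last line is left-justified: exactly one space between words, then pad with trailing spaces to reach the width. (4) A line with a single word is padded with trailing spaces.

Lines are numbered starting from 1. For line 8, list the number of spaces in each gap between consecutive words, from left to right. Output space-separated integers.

Line 1: ['journey', 'on', 'milk'] (min_width=15, slack=2)
Line 2: ['mineral', 'snow'] (min_width=12, slack=5)
Line 3: ['journey', 'forest'] (min_width=14, slack=3)
Line 4: ['mineral', 'developer'] (min_width=17, slack=0)
Line 5: ['vector', 'wolf'] (min_width=11, slack=6)
Line 6: ['photograph', 'bus'] (min_width=14, slack=3)
Line 7: ['number', 'night', 'dust'] (min_width=17, slack=0)
Line 8: ['one', 'security', 'they'] (min_width=17, slack=0)
Line 9: ['curtain', 'happy'] (min_width=13, slack=4)
Line 10: ['word', 'tower', 'python'] (min_width=17, slack=0)

Answer: 1 1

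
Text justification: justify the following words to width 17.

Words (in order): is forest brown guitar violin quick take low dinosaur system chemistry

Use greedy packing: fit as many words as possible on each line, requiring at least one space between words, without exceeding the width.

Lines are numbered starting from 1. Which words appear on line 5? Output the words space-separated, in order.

Answer: chemistry

Derivation:
Line 1: ['is', 'forest', 'brown'] (min_width=15, slack=2)
Line 2: ['guitar', 'violin'] (min_width=13, slack=4)
Line 3: ['quick', 'take', 'low'] (min_width=14, slack=3)
Line 4: ['dinosaur', 'system'] (min_width=15, slack=2)
Line 5: ['chemistry'] (min_width=9, slack=8)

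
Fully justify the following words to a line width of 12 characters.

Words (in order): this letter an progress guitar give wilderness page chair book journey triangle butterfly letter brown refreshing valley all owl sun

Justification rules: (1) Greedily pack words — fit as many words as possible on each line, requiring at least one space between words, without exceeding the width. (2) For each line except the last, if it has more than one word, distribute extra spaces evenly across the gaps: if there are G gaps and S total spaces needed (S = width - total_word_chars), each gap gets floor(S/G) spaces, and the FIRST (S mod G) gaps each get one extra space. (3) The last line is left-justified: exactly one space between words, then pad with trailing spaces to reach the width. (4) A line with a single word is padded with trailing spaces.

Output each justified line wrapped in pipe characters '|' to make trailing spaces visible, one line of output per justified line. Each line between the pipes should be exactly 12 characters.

Answer: |this  letter|
|an  progress|
|guitar  give|
|wilderness  |
|page   chair|
|book journey|
|triangle    |
|butterfly   |
|letter brown|
|refreshing  |
|valley   all|
|owl sun     |

Derivation:
Line 1: ['this', 'letter'] (min_width=11, slack=1)
Line 2: ['an', 'progress'] (min_width=11, slack=1)
Line 3: ['guitar', 'give'] (min_width=11, slack=1)
Line 4: ['wilderness'] (min_width=10, slack=2)
Line 5: ['page', 'chair'] (min_width=10, slack=2)
Line 6: ['book', 'journey'] (min_width=12, slack=0)
Line 7: ['triangle'] (min_width=8, slack=4)
Line 8: ['butterfly'] (min_width=9, slack=3)
Line 9: ['letter', 'brown'] (min_width=12, slack=0)
Line 10: ['refreshing'] (min_width=10, slack=2)
Line 11: ['valley', 'all'] (min_width=10, slack=2)
Line 12: ['owl', 'sun'] (min_width=7, slack=5)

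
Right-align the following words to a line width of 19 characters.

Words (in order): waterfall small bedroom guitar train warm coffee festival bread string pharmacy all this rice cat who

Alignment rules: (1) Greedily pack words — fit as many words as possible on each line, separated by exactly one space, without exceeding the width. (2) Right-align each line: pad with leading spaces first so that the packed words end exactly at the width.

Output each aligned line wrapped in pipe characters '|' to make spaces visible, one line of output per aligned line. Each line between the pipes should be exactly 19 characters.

Line 1: ['waterfall', 'small'] (min_width=15, slack=4)
Line 2: ['bedroom', 'guitar'] (min_width=14, slack=5)
Line 3: ['train', 'warm', 'coffee'] (min_width=17, slack=2)
Line 4: ['festival', 'bread'] (min_width=14, slack=5)
Line 5: ['string', 'pharmacy', 'all'] (min_width=19, slack=0)
Line 6: ['this', 'rice', 'cat', 'who'] (min_width=17, slack=2)

Answer: |    waterfall small|
|     bedroom guitar|
|  train warm coffee|
|     festival bread|
|string pharmacy all|
|  this rice cat who|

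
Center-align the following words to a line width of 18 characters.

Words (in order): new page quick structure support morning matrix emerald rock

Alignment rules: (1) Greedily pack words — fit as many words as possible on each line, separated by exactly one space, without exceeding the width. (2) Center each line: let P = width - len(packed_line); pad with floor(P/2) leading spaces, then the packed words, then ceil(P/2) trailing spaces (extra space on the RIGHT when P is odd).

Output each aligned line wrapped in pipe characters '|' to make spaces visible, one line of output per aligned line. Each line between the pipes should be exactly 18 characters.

Answer: |  new page quick  |
|structure support |
|  morning matrix  |
|   emerald rock   |

Derivation:
Line 1: ['new', 'page', 'quick'] (min_width=14, slack=4)
Line 2: ['structure', 'support'] (min_width=17, slack=1)
Line 3: ['morning', 'matrix'] (min_width=14, slack=4)
Line 4: ['emerald', 'rock'] (min_width=12, slack=6)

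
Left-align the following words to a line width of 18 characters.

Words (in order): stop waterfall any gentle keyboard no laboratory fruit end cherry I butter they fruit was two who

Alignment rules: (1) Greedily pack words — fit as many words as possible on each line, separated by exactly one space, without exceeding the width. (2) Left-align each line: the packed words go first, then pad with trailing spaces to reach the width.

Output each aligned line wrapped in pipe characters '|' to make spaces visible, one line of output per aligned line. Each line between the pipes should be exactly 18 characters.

Answer: |stop waterfall any|
|gentle keyboard no|
|laboratory fruit  |
|end cherry I      |
|butter they fruit |
|was two who       |

Derivation:
Line 1: ['stop', 'waterfall', 'any'] (min_width=18, slack=0)
Line 2: ['gentle', 'keyboard', 'no'] (min_width=18, slack=0)
Line 3: ['laboratory', 'fruit'] (min_width=16, slack=2)
Line 4: ['end', 'cherry', 'I'] (min_width=12, slack=6)
Line 5: ['butter', 'they', 'fruit'] (min_width=17, slack=1)
Line 6: ['was', 'two', 'who'] (min_width=11, slack=7)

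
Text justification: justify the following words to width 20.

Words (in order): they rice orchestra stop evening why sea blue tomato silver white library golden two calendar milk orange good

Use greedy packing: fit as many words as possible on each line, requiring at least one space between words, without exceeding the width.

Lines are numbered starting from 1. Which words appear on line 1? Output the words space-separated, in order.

Line 1: ['they', 'rice', 'orchestra'] (min_width=19, slack=1)
Line 2: ['stop', 'evening', 'why', 'sea'] (min_width=20, slack=0)
Line 3: ['blue', 'tomato', 'silver'] (min_width=18, slack=2)
Line 4: ['white', 'library', 'golden'] (min_width=20, slack=0)
Line 5: ['two', 'calendar', 'milk'] (min_width=17, slack=3)
Line 6: ['orange', 'good'] (min_width=11, slack=9)

Answer: they rice orchestra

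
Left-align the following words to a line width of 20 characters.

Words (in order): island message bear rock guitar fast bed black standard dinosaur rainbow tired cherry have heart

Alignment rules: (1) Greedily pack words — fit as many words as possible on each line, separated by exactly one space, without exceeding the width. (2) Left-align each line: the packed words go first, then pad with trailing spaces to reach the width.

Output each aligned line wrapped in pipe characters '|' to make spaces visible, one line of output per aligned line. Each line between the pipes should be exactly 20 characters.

Line 1: ['island', 'message', 'bear'] (min_width=19, slack=1)
Line 2: ['rock', 'guitar', 'fast', 'bed'] (min_width=20, slack=0)
Line 3: ['black', 'standard'] (min_width=14, slack=6)
Line 4: ['dinosaur', 'rainbow'] (min_width=16, slack=4)
Line 5: ['tired', 'cherry', 'have'] (min_width=17, slack=3)
Line 6: ['heart'] (min_width=5, slack=15)

Answer: |island message bear |
|rock guitar fast bed|
|black standard      |
|dinosaur rainbow    |
|tired cherry have   |
|heart               |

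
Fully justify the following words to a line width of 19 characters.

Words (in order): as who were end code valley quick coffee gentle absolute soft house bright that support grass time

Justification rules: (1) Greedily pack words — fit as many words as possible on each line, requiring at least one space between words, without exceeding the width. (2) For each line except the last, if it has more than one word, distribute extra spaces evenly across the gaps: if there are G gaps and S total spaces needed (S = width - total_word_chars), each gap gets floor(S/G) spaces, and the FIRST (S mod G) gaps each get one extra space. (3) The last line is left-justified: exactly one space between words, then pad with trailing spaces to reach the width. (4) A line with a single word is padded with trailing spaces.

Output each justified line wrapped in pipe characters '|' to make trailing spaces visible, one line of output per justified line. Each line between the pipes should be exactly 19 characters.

Line 1: ['as', 'who', 'were', 'end'] (min_width=15, slack=4)
Line 2: ['code', 'valley', 'quick'] (min_width=17, slack=2)
Line 3: ['coffee', 'gentle'] (min_width=13, slack=6)
Line 4: ['absolute', 'soft', 'house'] (min_width=19, slack=0)
Line 5: ['bright', 'that', 'support'] (min_width=19, slack=0)
Line 6: ['grass', 'time'] (min_width=10, slack=9)

Answer: |as   who  were  end|
|code  valley  quick|
|coffee       gentle|
|absolute soft house|
|bright that support|
|grass time         |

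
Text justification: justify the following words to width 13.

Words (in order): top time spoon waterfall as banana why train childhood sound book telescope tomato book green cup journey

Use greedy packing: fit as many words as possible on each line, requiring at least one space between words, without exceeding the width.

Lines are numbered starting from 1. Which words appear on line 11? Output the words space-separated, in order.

Line 1: ['top', 'time'] (min_width=8, slack=5)
Line 2: ['spoon'] (min_width=5, slack=8)
Line 3: ['waterfall', 'as'] (min_width=12, slack=1)
Line 4: ['banana', 'why'] (min_width=10, slack=3)
Line 5: ['train'] (min_width=5, slack=8)
Line 6: ['childhood'] (min_width=9, slack=4)
Line 7: ['sound', 'book'] (min_width=10, slack=3)
Line 8: ['telescope'] (min_width=9, slack=4)
Line 9: ['tomato', 'book'] (min_width=11, slack=2)
Line 10: ['green', 'cup'] (min_width=9, slack=4)
Line 11: ['journey'] (min_width=7, slack=6)

Answer: journey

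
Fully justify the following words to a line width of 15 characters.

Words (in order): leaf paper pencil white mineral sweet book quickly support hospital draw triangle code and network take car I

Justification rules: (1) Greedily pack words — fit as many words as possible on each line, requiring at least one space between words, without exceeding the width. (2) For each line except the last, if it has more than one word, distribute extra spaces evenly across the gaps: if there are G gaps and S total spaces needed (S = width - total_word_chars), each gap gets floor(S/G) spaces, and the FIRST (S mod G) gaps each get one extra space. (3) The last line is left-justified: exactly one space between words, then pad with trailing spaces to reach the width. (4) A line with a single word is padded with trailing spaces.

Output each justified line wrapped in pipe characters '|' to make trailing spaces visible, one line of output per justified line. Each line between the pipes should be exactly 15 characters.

Line 1: ['leaf', 'paper'] (min_width=10, slack=5)
Line 2: ['pencil', 'white'] (min_width=12, slack=3)
Line 3: ['mineral', 'sweet'] (min_width=13, slack=2)
Line 4: ['book', 'quickly'] (min_width=12, slack=3)
Line 5: ['support'] (min_width=7, slack=8)
Line 6: ['hospital', 'draw'] (min_width=13, slack=2)
Line 7: ['triangle', 'code'] (min_width=13, slack=2)
Line 8: ['and', 'network'] (min_width=11, slack=4)
Line 9: ['take', 'car', 'I'] (min_width=10, slack=5)

Answer: |leaf      paper|
|pencil    white|
|mineral   sweet|
|book    quickly|
|support        |
|hospital   draw|
|triangle   code|
|and     network|
|take car I     |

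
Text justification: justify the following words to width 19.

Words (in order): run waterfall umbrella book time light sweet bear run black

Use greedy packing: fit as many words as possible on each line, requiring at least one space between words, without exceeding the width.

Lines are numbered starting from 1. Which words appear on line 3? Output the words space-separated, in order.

Answer: light sweet bear

Derivation:
Line 1: ['run', 'waterfall'] (min_width=13, slack=6)
Line 2: ['umbrella', 'book', 'time'] (min_width=18, slack=1)
Line 3: ['light', 'sweet', 'bear'] (min_width=16, slack=3)
Line 4: ['run', 'black'] (min_width=9, slack=10)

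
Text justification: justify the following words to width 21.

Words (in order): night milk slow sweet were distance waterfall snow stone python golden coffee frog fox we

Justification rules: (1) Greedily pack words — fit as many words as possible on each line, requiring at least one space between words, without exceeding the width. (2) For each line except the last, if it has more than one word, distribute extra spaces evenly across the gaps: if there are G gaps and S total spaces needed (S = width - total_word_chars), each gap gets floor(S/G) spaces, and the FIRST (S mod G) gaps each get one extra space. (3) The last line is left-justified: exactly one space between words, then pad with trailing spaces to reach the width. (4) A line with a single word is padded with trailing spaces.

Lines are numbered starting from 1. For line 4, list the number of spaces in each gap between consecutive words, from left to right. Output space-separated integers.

Answer: 2 1

Derivation:
Line 1: ['night', 'milk', 'slow', 'sweet'] (min_width=21, slack=0)
Line 2: ['were', 'distance'] (min_width=13, slack=8)
Line 3: ['waterfall', 'snow', 'stone'] (min_width=20, slack=1)
Line 4: ['python', 'golden', 'coffee'] (min_width=20, slack=1)
Line 5: ['frog', 'fox', 'we'] (min_width=11, slack=10)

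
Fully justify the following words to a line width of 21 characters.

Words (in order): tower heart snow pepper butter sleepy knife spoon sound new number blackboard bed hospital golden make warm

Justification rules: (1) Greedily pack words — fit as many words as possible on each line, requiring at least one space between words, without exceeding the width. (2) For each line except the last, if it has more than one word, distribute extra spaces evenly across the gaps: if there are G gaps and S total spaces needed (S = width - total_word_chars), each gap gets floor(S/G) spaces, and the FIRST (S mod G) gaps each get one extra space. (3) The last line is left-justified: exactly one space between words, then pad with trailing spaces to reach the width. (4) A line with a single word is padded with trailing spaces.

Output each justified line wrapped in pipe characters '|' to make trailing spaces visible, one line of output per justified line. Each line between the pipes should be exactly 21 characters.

Line 1: ['tower', 'heart', 'snow'] (min_width=16, slack=5)
Line 2: ['pepper', 'butter', 'sleepy'] (min_width=20, slack=1)
Line 3: ['knife', 'spoon', 'sound', 'new'] (min_width=21, slack=0)
Line 4: ['number', 'blackboard', 'bed'] (min_width=21, slack=0)
Line 5: ['hospital', 'golden', 'make'] (min_width=20, slack=1)
Line 6: ['warm'] (min_width=4, slack=17)

Answer: |tower    heart   snow|
|pepper  butter sleepy|
|knife spoon sound new|
|number blackboard bed|
|hospital  golden make|
|warm                 |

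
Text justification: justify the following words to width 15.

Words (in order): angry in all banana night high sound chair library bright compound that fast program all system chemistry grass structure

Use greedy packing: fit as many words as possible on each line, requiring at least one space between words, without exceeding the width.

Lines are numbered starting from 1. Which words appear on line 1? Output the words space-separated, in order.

Line 1: ['angry', 'in', 'all'] (min_width=12, slack=3)
Line 2: ['banana', 'night'] (min_width=12, slack=3)
Line 3: ['high', 'sound'] (min_width=10, slack=5)
Line 4: ['chair', 'library'] (min_width=13, slack=2)
Line 5: ['bright', 'compound'] (min_width=15, slack=0)
Line 6: ['that', 'fast'] (min_width=9, slack=6)
Line 7: ['program', 'all'] (min_width=11, slack=4)
Line 8: ['system'] (min_width=6, slack=9)
Line 9: ['chemistry', 'grass'] (min_width=15, slack=0)
Line 10: ['structure'] (min_width=9, slack=6)

Answer: angry in all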